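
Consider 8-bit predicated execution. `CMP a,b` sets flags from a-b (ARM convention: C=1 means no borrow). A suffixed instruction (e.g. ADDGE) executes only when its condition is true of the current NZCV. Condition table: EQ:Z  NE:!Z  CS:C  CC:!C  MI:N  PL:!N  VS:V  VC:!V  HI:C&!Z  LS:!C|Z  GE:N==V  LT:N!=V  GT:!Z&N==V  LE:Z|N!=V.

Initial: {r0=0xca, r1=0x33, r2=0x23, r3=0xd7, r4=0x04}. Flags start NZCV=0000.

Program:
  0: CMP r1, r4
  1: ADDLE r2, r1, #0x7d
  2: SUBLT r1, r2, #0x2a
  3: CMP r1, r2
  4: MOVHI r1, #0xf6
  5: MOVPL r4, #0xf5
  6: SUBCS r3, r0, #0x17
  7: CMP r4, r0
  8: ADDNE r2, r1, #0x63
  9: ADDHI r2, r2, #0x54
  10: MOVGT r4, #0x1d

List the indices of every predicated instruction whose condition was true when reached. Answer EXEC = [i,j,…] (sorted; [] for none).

EXEC = [4,5,6,8,9,10]

0: ✓ CMP  NZCV=0010
1: · ADDLE
2: · SUBLT
3: ✓ CMP  NZCV=0010
4: ✓ MOVHI  r1←0xf6
5: ✓ MOVPL  r4←0xf5
6: ✓ SUBCS  r3←0xb3
7: ✓ CMP  NZCV=0010
8: ✓ ADDNE  r2←0x59
9: ✓ ADDHI  r2←0xad
10: ✓ MOVGT  r4←0x1d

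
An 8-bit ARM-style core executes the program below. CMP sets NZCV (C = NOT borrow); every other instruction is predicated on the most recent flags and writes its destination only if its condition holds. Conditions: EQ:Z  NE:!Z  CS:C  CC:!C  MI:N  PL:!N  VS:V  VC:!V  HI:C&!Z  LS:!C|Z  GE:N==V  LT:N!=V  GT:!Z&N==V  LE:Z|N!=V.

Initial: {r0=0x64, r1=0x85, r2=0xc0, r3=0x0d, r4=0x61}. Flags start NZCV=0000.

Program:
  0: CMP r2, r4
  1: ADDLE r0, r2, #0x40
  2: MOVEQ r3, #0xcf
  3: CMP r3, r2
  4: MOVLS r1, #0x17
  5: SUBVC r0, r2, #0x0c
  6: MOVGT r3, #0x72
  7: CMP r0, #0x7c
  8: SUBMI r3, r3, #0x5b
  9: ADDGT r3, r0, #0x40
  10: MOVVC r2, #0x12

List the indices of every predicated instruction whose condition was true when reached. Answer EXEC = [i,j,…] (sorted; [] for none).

0: ✓ CMP  NZCV=0011
1: ✓ ADDLE  r0←0x00
2: · MOVEQ
3: ✓ CMP  NZCV=0000
4: ✓ MOVLS  r1←0x17
5: ✓ SUBVC  r0←0xb4
6: ✓ MOVGT  r3←0x72
7: ✓ CMP  NZCV=0011
8: · SUBMI
9: · ADDGT
10: · MOVVC

EXEC = [1,4,5,6]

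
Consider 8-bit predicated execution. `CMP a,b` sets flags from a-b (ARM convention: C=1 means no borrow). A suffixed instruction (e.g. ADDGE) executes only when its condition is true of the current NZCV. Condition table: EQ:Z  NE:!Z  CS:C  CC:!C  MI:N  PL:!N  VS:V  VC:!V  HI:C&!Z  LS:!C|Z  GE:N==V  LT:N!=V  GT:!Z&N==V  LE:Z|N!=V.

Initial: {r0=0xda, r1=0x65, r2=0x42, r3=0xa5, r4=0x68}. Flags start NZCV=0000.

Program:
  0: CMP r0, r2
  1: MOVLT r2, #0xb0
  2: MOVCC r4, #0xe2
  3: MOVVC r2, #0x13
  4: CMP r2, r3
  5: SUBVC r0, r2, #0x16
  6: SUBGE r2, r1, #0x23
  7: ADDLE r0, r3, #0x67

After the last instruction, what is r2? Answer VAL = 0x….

VAL = 0x42

[0] flags=1010 → (cmp)
[1] flags=1010 LT?T → r2=0xb0
[2] flags=1010 CC?F → skip
[3] flags=1010 VC?T → r2=0x13
[4] flags=0000 → (cmp)
[5] flags=0000 VC?T → r0=0xfd
[6] flags=0000 GE?T → r2=0x42
[7] flags=0000 LE?F → skip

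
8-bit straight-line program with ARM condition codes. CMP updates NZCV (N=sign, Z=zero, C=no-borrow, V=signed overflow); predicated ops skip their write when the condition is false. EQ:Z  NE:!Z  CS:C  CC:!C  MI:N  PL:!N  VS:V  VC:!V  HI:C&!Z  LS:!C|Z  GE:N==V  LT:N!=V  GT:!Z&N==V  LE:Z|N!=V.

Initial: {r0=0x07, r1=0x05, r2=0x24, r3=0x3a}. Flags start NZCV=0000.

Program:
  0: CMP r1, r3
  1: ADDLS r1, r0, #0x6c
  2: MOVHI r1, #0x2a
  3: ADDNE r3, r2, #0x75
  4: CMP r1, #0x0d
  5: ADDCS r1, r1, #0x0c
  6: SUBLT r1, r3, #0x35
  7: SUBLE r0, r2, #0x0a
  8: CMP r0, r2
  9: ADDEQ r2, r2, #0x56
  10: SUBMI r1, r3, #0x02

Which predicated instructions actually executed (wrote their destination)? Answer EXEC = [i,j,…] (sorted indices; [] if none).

EXEC = [1,3,5,10]

0: ✓ CMP  NZCV=1000
1: ✓ ADDLS  r1←0x73
2: · MOVHI
3: ✓ ADDNE  r3←0x99
4: ✓ CMP  NZCV=0010
5: ✓ ADDCS  r1←0x7f
6: · SUBLT
7: · SUBLE
8: ✓ CMP  NZCV=1000
9: · ADDEQ
10: ✓ SUBMI  r1←0x97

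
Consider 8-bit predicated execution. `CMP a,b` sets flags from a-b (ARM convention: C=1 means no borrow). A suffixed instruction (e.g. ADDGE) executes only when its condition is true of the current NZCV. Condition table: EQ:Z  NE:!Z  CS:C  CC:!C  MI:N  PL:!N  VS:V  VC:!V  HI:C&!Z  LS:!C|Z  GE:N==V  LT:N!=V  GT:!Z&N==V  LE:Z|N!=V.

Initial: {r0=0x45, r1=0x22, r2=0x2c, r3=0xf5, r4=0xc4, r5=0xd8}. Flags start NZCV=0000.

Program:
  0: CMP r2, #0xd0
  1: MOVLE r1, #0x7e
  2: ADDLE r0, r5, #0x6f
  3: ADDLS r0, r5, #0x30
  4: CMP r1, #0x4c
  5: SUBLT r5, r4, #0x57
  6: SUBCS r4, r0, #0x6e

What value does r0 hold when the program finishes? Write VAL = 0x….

VAL = 0x08

[0] flags=0000 → (cmp)
[1] flags=0000 LE?F → skip
[2] flags=0000 LE?F → skip
[3] flags=0000 LS?T → r0=0x08
[4] flags=1000 → (cmp)
[5] flags=1000 LT?T → r5=0x6d
[6] flags=1000 CS?F → skip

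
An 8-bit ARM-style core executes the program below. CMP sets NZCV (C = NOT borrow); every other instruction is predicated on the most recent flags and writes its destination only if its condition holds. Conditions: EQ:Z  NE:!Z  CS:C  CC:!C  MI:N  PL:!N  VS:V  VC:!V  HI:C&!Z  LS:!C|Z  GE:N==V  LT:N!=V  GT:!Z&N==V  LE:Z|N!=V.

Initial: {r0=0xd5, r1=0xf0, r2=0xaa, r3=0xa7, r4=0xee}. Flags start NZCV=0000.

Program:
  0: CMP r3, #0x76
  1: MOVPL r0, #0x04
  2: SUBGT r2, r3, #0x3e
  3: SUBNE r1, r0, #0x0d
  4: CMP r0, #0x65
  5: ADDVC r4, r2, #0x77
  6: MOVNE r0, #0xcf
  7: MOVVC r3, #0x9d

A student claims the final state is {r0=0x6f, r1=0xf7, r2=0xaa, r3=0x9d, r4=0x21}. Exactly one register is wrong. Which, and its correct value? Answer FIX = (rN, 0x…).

FIX = (r0, 0xcf)

0: ✓ CMP  NZCV=0011
1: ✓ MOVPL  r0←0x04
2: · SUBGT
3: ✓ SUBNE  r1←0xf7
4: ✓ CMP  NZCV=1000
5: ✓ ADDVC  r4←0x21
6: ✓ MOVNE  r0←0xcf
7: ✓ MOVVC  r3←0x9d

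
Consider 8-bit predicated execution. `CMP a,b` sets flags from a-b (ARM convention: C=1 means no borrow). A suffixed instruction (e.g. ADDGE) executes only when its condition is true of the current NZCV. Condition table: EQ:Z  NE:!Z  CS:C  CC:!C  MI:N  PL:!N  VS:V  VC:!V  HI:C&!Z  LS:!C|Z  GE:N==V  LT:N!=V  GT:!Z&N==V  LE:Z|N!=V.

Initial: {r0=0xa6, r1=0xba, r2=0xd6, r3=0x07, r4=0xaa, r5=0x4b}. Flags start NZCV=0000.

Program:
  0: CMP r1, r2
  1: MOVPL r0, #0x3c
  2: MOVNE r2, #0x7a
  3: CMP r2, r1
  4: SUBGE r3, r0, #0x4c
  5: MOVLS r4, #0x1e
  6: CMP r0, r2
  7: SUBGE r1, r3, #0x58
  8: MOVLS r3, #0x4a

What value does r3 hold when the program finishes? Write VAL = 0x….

[0] flags=1000 → (cmp)
[1] flags=1000 PL?F → skip
[2] flags=1000 NE?T → r2=0x7a
[3] flags=1001 → (cmp)
[4] flags=1001 GE?T → r3=0x5a
[5] flags=1001 LS?T → r4=0x1e
[6] flags=0011 → (cmp)
[7] flags=0011 GE?F → skip
[8] flags=0011 LS?F → skip

VAL = 0x5a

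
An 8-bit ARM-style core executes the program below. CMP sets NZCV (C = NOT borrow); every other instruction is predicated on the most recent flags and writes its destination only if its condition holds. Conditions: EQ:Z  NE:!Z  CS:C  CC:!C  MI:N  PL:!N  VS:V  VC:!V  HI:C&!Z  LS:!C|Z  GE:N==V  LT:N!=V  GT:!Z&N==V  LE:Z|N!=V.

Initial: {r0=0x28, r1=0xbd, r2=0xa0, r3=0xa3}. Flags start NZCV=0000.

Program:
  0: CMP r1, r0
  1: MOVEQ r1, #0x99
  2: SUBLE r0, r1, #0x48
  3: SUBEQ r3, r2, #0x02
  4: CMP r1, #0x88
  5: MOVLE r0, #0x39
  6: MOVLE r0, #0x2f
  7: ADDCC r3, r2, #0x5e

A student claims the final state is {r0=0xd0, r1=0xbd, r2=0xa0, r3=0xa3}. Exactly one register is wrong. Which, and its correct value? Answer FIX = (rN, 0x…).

[0] flags=1010 → (cmp)
[1] flags=1010 EQ?F → skip
[2] flags=1010 LE?T → r0=0x75
[3] flags=1010 EQ?F → skip
[4] flags=0010 → (cmp)
[5] flags=0010 LE?F → skip
[6] flags=0010 LE?F → skip
[7] flags=0010 CC?F → skip

FIX = (r0, 0x75)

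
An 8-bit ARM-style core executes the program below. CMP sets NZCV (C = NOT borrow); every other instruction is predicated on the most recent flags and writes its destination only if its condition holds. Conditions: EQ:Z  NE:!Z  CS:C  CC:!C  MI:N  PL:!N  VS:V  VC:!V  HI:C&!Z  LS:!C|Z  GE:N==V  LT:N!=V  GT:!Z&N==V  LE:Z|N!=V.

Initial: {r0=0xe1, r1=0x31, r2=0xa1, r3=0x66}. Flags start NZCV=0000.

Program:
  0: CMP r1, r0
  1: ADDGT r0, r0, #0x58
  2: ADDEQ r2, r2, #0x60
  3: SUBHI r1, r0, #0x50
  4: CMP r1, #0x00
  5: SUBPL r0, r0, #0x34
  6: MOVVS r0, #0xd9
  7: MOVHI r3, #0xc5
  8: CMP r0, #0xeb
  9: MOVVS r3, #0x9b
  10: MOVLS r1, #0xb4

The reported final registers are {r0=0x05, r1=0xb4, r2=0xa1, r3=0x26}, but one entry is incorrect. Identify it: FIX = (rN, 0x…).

[0] flags=0000 → (cmp)
[1] flags=0000 GT?T → r0=0x39
[2] flags=0000 EQ?F → skip
[3] flags=0000 HI?F → skip
[4] flags=0010 → (cmp)
[5] flags=0010 PL?T → r0=0x05
[6] flags=0010 VS?F → skip
[7] flags=0010 HI?T → r3=0xc5
[8] flags=0000 → (cmp)
[9] flags=0000 VS?F → skip
[10] flags=0000 LS?T → r1=0xb4

FIX = (r3, 0xc5)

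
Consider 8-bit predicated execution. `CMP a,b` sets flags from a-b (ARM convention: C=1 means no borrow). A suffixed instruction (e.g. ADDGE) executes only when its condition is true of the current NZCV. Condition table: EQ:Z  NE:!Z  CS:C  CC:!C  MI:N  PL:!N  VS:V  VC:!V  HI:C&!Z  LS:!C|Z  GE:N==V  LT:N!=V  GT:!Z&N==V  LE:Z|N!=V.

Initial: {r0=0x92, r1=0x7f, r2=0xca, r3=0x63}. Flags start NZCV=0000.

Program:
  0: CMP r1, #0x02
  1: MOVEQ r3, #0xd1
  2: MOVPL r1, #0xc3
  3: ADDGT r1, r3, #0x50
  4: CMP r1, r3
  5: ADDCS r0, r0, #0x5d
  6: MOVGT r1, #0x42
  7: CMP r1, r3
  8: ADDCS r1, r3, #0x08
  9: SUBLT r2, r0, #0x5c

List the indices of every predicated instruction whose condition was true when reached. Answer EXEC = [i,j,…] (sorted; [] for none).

EXEC = [2,3,5,8,9]

[0] flags=0010 → (cmp)
[1] flags=0010 EQ?F → skip
[2] flags=0010 PL?T → r1=0xc3
[3] flags=0010 GT?T → r1=0xb3
[4] flags=0011 → (cmp)
[5] flags=0011 CS?T → r0=0xef
[6] flags=0011 GT?F → skip
[7] flags=0011 → (cmp)
[8] flags=0011 CS?T → r1=0x6b
[9] flags=0011 LT?T → r2=0x93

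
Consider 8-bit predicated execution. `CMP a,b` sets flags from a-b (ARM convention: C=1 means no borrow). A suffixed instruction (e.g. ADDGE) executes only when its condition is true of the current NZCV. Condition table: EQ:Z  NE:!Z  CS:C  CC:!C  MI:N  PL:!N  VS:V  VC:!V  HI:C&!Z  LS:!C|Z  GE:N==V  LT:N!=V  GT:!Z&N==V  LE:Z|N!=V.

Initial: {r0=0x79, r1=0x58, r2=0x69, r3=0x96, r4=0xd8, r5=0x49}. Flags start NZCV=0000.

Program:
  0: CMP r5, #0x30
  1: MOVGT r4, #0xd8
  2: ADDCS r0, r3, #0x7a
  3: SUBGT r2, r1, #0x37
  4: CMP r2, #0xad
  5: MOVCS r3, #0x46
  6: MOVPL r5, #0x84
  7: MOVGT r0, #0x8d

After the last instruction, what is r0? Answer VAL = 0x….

[0] flags=0010 → (cmp)
[1] flags=0010 GT?T → r4=0xd8
[2] flags=0010 CS?T → r0=0x10
[3] flags=0010 GT?T → r2=0x21
[4] flags=0000 → (cmp)
[5] flags=0000 CS?F → skip
[6] flags=0000 PL?T → r5=0x84
[7] flags=0000 GT?T → r0=0x8d

VAL = 0x8d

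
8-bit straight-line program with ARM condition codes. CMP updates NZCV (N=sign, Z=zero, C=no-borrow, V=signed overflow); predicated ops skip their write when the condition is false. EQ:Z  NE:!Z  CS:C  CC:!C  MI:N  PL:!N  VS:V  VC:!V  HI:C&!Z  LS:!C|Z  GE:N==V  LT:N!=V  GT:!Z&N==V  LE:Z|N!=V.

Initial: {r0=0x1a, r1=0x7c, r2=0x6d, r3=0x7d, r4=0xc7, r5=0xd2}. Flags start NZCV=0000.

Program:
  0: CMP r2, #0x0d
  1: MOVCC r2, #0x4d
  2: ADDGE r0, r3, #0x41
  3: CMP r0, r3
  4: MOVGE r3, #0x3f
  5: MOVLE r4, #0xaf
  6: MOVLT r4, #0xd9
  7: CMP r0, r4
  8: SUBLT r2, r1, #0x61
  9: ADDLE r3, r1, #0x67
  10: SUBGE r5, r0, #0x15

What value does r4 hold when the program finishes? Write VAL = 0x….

0: ✓ CMP  NZCV=0010
1: · MOVCC
2: ✓ ADDGE  r0←0xbe
3: ✓ CMP  NZCV=0011
4: · MOVGE
5: ✓ MOVLE  r4←0xaf
6: ✓ MOVLT  r4←0xd9
7: ✓ CMP  NZCV=1000
8: ✓ SUBLT  r2←0x1b
9: ✓ ADDLE  r3←0xe3
10: · SUBGE

VAL = 0xd9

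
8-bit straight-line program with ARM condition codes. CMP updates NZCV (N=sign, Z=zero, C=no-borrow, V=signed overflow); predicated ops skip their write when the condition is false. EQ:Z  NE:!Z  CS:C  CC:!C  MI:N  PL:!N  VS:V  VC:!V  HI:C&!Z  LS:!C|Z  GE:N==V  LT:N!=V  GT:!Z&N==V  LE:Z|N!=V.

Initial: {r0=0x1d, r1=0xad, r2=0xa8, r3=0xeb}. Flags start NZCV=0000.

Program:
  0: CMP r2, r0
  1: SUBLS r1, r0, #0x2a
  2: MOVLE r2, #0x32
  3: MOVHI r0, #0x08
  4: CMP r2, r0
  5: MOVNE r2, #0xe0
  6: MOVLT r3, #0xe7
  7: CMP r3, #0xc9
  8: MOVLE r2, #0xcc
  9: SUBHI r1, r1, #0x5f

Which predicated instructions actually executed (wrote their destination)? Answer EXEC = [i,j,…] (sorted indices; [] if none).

EXEC = [2,3,5,9]

0: ✓ CMP  NZCV=1010
1: · SUBLS
2: ✓ MOVLE  r2←0x32
3: ✓ MOVHI  r0←0x08
4: ✓ CMP  NZCV=0010
5: ✓ MOVNE  r2←0xe0
6: · MOVLT
7: ✓ CMP  NZCV=0010
8: · MOVLE
9: ✓ SUBHI  r1←0x4e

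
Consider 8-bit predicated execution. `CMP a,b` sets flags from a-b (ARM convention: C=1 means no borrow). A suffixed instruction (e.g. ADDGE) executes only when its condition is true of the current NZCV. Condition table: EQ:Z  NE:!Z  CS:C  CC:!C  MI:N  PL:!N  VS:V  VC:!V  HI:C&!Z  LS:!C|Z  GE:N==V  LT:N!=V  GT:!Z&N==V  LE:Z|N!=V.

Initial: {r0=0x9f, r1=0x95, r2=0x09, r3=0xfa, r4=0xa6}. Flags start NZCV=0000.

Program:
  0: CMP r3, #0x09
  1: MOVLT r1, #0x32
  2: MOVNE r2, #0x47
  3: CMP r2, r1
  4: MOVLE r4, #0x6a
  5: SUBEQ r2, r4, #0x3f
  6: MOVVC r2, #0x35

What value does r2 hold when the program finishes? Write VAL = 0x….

0: ✓ CMP  NZCV=1010
1: ✓ MOVLT  r1←0x32
2: ✓ MOVNE  r2←0x47
3: ✓ CMP  NZCV=0010
4: · MOVLE
5: · SUBEQ
6: ✓ MOVVC  r2←0x35

VAL = 0x35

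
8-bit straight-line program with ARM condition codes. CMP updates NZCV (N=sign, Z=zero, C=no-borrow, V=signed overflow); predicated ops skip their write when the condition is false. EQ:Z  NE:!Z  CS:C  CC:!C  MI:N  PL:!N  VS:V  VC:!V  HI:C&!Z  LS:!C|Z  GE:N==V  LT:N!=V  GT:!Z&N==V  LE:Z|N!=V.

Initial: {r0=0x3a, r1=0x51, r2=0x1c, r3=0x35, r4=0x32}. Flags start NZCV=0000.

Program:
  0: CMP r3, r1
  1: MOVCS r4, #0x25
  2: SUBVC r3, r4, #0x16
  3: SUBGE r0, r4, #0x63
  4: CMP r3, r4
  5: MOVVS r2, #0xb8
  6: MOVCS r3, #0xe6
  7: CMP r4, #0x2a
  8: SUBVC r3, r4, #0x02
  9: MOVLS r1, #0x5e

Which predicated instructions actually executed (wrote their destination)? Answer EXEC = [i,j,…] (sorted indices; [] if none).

[0] flags=1000 → (cmp)
[1] flags=1000 CS?F → skip
[2] flags=1000 VC?T → r3=0x1c
[3] flags=1000 GE?F → skip
[4] flags=1000 → (cmp)
[5] flags=1000 VS?F → skip
[6] flags=1000 CS?F → skip
[7] flags=0010 → (cmp)
[8] flags=0010 VC?T → r3=0x30
[9] flags=0010 LS?F → skip

EXEC = [2,8]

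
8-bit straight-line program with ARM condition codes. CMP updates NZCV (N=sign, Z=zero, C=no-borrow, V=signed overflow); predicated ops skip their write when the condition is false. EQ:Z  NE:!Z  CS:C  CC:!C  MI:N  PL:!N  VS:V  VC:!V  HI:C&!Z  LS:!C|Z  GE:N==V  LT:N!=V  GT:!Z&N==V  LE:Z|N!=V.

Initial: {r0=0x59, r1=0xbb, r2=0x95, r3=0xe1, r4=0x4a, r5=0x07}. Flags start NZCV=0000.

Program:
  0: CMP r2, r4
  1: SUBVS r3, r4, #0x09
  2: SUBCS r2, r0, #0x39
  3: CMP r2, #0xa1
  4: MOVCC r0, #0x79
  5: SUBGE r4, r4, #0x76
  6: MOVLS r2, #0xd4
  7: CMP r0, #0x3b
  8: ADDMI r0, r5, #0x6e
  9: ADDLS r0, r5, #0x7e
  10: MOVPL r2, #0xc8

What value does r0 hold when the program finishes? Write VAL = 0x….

0: ✓ CMP  NZCV=0011
1: ✓ SUBVS  r3←0x41
2: ✓ SUBCS  r2←0x20
3: ✓ CMP  NZCV=0000
4: ✓ MOVCC  r0←0x79
5: ✓ SUBGE  r4←0xd4
6: ✓ MOVLS  r2←0xd4
7: ✓ CMP  NZCV=0010
8: · ADDMI
9: · ADDLS
10: ✓ MOVPL  r2←0xc8

VAL = 0x79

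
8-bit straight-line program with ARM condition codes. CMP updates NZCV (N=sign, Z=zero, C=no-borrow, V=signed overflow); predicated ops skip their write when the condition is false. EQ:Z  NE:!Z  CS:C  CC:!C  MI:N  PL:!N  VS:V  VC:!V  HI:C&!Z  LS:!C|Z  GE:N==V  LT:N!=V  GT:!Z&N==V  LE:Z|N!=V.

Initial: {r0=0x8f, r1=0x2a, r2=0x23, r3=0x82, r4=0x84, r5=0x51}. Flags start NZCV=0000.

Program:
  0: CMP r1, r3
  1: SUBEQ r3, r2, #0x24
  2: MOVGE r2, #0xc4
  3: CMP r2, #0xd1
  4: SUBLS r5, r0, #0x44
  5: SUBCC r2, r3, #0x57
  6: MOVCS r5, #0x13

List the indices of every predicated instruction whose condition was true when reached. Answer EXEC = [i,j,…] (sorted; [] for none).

0: ✓ CMP  NZCV=1001
1: · SUBEQ
2: ✓ MOVGE  r2←0xc4
3: ✓ CMP  NZCV=1000
4: ✓ SUBLS  r5←0x4b
5: ✓ SUBCC  r2←0x2b
6: · MOVCS

EXEC = [2,4,5]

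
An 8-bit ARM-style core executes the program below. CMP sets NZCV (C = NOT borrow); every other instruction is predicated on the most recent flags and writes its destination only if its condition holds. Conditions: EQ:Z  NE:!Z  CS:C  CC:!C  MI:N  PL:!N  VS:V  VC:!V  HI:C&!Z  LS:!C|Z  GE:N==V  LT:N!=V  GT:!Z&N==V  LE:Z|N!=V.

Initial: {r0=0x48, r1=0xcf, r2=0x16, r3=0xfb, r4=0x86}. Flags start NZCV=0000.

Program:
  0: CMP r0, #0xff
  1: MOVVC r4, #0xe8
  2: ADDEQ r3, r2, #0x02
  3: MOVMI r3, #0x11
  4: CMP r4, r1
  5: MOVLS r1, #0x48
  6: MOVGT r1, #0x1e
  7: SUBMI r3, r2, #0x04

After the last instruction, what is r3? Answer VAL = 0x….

0: ✓ CMP  NZCV=0000
1: ✓ MOVVC  r4←0xe8
2: · ADDEQ
3: · MOVMI
4: ✓ CMP  NZCV=0010
5: · MOVLS
6: ✓ MOVGT  r1←0x1e
7: · SUBMI

VAL = 0xfb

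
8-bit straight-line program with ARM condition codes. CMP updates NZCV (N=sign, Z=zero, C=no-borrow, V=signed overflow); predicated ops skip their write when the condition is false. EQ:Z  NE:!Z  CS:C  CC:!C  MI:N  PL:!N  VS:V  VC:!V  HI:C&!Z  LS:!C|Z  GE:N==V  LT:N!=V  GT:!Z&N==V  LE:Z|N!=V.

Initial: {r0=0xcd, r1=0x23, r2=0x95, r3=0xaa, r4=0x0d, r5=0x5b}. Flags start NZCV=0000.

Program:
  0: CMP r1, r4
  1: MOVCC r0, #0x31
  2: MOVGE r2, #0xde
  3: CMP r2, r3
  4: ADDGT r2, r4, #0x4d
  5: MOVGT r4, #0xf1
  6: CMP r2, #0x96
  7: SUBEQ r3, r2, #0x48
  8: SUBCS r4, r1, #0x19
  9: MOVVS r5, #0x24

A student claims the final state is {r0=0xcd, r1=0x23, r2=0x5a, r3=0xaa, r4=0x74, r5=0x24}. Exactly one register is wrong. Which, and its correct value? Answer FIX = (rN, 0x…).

[0] flags=0010 → (cmp)
[1] flags=0010 CC?F → skip
[2] flags=0010 GE?T → r2=0xde
[3] flags=0010 → (cmp)
[4] flags=0010 GT?T → r2=0x5a
[5] flags=0010 GT?T → r4=0xf1
[6] flags=1001 → (cmp)
[7] flags=1001 EQ?F → skip
[8] flags=1001 CS?F → skip
[9] flags=1001 VS?T → r5=0x24

FIX = (r4, 0xf1)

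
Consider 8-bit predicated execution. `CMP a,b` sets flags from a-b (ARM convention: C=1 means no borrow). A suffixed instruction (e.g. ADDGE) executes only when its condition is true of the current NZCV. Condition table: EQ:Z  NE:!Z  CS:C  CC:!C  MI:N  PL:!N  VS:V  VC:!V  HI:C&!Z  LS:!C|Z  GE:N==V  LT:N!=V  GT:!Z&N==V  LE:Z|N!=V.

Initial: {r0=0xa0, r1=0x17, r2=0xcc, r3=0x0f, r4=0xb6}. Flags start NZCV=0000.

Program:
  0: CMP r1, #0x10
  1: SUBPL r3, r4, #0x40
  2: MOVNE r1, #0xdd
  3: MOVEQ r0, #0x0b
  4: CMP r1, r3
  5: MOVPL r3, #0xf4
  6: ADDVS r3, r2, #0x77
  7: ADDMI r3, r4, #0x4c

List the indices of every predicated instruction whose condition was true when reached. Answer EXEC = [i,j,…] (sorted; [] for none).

[0] flags=0010 → (cmp)
[1] flags=0010 PL?T → r3=0x76
[2] flags=0010 NE?T → r1=0xdd
[3] flags=0010 EQ?F → skip
[4] flags=0011 → (cmp)
[5] flags=0011 PL?T → r3=0xf4
[6] flags=0011 VS?T → r3=0x43
[7] flags=0011 MI?F → skip

EXEC = [1,2,5,6]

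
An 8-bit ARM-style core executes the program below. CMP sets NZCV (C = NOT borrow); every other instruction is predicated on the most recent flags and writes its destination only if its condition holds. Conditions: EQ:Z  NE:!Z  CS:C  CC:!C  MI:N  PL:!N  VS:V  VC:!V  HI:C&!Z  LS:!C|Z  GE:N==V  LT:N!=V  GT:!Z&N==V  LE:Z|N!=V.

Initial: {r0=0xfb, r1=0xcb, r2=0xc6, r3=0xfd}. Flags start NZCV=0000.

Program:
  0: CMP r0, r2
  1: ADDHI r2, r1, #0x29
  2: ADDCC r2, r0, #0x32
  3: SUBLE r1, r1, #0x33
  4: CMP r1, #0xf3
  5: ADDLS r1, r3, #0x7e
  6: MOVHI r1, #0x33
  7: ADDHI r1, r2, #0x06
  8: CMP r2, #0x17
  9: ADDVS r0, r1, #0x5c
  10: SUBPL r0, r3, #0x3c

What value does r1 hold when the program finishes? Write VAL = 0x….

[0] flags=0010 → (cmp)
[1] flags=0010 HI?T → r2=0xf4
[2] flags=0010 CC?F → skip
[3] flags=0010 LE?F → skip
[4] flags=1000 → (cmp)
[5] flags=1000 LS?T → r1=0x7b
[6] flags=1000 HI?F → skip
[7] flags=1000 HI?F → skip
[8] flags=1010 → (cmp)
[9] flags=1010 VS?F → skip
[10] flags=1010 PL?F → skip

VAL = 0x7b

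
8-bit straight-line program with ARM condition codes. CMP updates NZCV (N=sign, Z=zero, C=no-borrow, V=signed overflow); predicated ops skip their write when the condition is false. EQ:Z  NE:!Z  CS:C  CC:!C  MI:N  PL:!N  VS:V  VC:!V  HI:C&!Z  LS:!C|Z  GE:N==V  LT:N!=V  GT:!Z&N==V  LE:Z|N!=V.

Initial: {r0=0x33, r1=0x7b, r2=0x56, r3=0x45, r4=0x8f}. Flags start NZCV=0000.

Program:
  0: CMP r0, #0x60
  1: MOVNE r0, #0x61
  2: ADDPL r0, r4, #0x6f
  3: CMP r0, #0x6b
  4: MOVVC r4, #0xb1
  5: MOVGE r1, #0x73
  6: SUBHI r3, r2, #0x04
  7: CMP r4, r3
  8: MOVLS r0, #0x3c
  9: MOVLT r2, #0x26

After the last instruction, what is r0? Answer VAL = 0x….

VAL = 0x61

[0] flags=1000 → (cmp)
[1] flags=1000 NE?T → r0=0x61
[2] flags=1000 PL?F → skip
[3] flags=1000 → (cmp)
[4] flags=1000 VC?T → r4=0xb1
[5] flags=1000 GE?F → skip
[6] flags=1000 HI?F → skip
[7] flags=0011 → (cmp)
[8] flags=0011 LS?F → skip
[9] flags=0011 LT?T → r2=0x26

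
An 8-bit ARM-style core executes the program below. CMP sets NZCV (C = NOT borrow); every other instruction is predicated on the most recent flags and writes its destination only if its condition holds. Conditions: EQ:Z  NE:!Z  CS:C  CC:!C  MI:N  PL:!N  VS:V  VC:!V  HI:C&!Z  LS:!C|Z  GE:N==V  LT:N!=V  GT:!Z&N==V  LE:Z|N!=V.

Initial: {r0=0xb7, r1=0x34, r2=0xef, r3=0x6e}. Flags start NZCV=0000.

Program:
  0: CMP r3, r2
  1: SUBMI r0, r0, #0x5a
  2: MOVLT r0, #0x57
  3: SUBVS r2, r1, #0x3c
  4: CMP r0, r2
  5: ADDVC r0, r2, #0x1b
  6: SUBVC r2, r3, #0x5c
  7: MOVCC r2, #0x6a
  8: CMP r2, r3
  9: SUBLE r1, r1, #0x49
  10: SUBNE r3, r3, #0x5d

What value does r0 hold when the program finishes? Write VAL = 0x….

0: ✓ CMP  NZCV=0000
1: · SUBMI
2: · MOVLT
3: · SUBVS
4: ✓ CMP  NZCV=1000
5: ✓ ADDVC  r0←0x0a
6: ✓ SUBVC  r2←0x12
7: ✓ MOVCC  r2←0x6a
8: ✓ CMP  NZCV=1000
9: ✓ SUBLE  r1←0xeb
10: ✓ SUBNE  r3←0x11

VAL = 0x0a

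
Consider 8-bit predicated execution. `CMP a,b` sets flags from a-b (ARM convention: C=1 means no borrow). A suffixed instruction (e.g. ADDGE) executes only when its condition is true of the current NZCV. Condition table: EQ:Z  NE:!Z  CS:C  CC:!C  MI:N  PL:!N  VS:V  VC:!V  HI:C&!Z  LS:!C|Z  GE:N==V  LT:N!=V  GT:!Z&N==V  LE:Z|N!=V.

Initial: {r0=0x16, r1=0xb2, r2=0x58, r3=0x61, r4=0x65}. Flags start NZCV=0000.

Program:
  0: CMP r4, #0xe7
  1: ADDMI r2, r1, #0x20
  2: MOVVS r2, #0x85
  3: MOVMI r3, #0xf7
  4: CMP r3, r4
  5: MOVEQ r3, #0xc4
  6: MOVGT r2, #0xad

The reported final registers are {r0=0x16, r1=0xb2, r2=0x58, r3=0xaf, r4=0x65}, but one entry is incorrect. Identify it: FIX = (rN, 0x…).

FIX = (r3, 0x61)

0: ✓ CMP  NZCV=0000
1: · ADDMI
2: · MOVVS
3: · MOVMI
4: ✓ CMP  NZCV=1000
5: · MOVEQ
6: · MOVGT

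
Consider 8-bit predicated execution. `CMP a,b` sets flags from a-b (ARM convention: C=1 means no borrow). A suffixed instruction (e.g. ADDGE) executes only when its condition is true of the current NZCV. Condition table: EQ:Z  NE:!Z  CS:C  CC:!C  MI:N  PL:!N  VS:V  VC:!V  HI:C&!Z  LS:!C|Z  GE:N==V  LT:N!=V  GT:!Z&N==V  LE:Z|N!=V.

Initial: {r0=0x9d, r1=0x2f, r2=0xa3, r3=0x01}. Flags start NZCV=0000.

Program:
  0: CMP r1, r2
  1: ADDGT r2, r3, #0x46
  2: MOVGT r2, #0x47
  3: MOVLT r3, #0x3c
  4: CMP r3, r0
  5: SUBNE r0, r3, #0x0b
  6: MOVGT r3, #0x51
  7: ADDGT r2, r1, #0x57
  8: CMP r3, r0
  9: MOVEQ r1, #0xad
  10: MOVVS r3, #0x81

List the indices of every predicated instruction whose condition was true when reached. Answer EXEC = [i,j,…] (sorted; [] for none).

0: ✓ CMP  NZCV=1001
1: ✓ ADDGT  r2←0x47
2: ✓ MOVGT  r2←0x47
3: · MOVLT
4: ✓ CMP  NZCV=0000
5: ✓ SUBNE  r0←0xf6
6: ✓ MOVGT  r3←0x51
7: ✓ ADDGT  r2←0x86
8: ✓ CMP  NZCV=0000
9: · MOVEQ
10: · MOVVS

EXEC = [1,2,5,6,7]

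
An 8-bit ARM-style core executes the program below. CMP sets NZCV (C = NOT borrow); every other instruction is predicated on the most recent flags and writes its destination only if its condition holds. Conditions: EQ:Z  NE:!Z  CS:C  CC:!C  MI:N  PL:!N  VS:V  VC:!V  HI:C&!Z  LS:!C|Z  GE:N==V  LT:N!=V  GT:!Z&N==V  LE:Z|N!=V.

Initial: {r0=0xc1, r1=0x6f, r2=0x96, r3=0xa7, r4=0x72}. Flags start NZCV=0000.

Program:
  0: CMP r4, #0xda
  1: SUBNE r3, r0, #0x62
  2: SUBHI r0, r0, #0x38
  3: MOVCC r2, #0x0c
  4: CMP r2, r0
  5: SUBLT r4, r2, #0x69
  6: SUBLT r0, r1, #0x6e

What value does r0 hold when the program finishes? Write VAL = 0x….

0: ✓ CMP  NZCV=1001
1: ✓ SUBNE  r3←0x5f
2: · SUBHI
3: ✓ MOVCC  r2←0x0c
4: ✓ CMP  NZCV=0000
5: · SUBLT
6: · SUBLT

VAL = 0xc1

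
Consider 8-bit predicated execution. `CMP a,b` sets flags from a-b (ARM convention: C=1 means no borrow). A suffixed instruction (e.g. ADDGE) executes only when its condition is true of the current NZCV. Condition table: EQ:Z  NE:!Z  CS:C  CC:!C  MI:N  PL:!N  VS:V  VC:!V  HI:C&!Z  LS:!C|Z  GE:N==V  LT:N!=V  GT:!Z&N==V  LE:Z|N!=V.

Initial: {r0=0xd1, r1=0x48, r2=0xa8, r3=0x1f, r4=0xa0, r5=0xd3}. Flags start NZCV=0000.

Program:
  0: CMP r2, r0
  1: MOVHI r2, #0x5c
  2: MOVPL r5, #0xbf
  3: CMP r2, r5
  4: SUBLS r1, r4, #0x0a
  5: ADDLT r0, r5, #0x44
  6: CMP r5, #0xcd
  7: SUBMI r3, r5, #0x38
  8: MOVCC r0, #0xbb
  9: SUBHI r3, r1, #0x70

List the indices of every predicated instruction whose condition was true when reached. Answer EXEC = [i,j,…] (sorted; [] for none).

0: ✓ CMP  NZCV=1000
1: · MOVHI
2: · MOVPL
3: ✓ CMP  NZCV=1000
4: ✓ SUBLS  r1←0x96
5: ✓ ADDLT  r0←0x17
6: ✓ CMP  NZCV=0010
7: · SUBMI
8: · MOVCC
9: ✓ SUBHI  r3←0x26

EXEC = [4,5,9]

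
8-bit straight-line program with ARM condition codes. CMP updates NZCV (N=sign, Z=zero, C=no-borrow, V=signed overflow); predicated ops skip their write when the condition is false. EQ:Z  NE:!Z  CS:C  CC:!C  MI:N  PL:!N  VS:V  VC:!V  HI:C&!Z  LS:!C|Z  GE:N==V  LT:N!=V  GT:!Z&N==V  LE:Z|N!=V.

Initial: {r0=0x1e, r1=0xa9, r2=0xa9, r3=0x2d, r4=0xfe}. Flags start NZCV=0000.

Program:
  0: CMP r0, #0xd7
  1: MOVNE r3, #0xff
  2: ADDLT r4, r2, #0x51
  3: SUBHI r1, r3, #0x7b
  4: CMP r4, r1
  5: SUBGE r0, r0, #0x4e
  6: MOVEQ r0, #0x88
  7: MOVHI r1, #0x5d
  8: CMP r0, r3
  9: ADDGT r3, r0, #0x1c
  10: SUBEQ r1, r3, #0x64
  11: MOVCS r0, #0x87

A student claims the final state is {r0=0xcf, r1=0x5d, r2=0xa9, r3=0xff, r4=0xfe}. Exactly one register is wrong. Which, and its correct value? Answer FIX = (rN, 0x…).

FIX = (r0, 0xd0)

0: ✓ CMP  NZCV=0000
1: ✓ MOVNE  r3←0xff
2: · ADDLT
3: · SUBHI
4: ✓ CMP  NZCV=0010
5: ✓ SUBGE  r0←0xd0
6: · MOVEQ
7: ✓ MOVHI  r1←0x5d
8: ✓ CMP  NZCV=1000
9: · ADDGT
10: · SUBEQ
11: · MOVCS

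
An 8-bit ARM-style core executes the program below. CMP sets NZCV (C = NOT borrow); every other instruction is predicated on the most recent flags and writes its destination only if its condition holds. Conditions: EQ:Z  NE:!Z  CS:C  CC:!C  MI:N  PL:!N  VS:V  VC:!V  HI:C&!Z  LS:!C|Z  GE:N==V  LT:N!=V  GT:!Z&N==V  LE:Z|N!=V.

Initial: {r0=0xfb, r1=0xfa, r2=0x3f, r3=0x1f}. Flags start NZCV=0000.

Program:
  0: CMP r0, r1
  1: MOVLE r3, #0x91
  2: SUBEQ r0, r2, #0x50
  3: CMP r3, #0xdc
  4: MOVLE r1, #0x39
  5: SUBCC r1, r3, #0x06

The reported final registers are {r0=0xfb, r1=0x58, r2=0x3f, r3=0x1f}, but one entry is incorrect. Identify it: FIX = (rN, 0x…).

FIX = (r1, 0x19)

0: ✓ CMP  NZCV=0010
1: · MOVLE
2: · SUBEQ
3: ✓ CMP  NZCV=0000
4: · MOVLE
5: ✓ SUBCC  r1←0x19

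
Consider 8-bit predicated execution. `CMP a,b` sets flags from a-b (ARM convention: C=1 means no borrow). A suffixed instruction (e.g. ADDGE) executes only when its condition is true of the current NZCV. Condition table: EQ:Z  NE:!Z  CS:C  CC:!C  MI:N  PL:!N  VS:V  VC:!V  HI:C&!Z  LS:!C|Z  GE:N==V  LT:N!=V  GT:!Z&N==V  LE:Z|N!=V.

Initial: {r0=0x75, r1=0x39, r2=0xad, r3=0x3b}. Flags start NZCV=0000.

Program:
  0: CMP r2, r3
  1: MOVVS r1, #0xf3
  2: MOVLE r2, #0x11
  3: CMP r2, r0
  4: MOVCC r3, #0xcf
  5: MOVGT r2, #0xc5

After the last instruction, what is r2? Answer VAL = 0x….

0: ✓ CMP  NZCV=0011
1: ✓ MOVVS  r1←0xf3
2: ✓ MOVLE  r2←0x11
3: ✓ CMP  NZCV=1000
4: ✓ MOVCC  r3←0xcf
5: · MOVGT

VAL = 0x11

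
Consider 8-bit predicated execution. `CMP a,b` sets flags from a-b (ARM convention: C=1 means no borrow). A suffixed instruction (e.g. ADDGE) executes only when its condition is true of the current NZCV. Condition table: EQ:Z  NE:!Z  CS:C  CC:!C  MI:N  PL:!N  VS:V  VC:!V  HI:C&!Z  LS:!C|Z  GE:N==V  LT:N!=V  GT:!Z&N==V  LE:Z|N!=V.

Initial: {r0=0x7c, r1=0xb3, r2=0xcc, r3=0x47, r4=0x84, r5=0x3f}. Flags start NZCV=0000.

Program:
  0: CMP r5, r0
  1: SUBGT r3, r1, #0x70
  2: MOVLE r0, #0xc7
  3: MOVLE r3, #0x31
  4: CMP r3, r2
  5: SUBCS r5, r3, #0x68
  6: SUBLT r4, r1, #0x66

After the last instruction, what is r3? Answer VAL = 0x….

[0] flags=1000 → (cmp)
[1] flags=1000 GT?F → skip
[2] flags=1000 LE?T → r0=0xc7
[3] flags=1000 LE?T → r3=0x31
[4] flags=0000 → (cmp)
[5] flags=0000 CS?F → skip
[6] flags=0000 LT?F → skip

VAL = 0x31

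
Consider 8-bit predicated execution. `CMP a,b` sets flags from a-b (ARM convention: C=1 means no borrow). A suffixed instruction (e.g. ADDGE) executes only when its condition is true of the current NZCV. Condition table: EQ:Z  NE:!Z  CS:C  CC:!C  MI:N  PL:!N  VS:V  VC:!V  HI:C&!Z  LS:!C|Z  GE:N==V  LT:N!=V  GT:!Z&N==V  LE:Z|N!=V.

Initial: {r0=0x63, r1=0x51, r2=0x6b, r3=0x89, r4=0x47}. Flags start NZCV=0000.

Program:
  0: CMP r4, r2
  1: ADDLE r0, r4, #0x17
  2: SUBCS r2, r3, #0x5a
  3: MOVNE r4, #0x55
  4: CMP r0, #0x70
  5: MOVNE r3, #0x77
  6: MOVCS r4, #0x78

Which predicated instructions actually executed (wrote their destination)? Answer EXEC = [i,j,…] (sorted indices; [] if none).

EXEC = [1,3,5]

[0] flags=1000 → (cmp)
[1] flags=1000 LE?T → r0=0x5e
[2] flags=1000 CS?F → skip
[3] flags=1000 NE?T → r4=0x55
[4] flags=1000 → (cmp)
[5] flags=1000 NE?T → r3=0x77
[6] flags=1000 CS?F → skip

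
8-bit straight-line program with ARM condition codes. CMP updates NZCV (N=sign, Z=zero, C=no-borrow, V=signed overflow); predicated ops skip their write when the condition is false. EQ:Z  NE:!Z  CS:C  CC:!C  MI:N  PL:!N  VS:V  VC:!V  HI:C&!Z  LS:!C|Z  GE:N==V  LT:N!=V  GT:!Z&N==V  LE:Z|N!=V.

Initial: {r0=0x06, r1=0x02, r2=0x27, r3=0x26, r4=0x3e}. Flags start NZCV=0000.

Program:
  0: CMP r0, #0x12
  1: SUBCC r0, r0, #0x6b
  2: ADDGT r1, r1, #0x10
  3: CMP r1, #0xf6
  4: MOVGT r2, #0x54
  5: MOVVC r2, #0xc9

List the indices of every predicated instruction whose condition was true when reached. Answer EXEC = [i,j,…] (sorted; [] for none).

EXEC = [1,4,5]

0: ✓ CMP  NZCV=1000
1: ✓ SUBCC  r0←0x9b
2: · ADDGT
3: ✓ CMP  NZCV=0000
4: ✓ MOVGT  r2←0x54
5: ✓ MOVVC  r2←0xc9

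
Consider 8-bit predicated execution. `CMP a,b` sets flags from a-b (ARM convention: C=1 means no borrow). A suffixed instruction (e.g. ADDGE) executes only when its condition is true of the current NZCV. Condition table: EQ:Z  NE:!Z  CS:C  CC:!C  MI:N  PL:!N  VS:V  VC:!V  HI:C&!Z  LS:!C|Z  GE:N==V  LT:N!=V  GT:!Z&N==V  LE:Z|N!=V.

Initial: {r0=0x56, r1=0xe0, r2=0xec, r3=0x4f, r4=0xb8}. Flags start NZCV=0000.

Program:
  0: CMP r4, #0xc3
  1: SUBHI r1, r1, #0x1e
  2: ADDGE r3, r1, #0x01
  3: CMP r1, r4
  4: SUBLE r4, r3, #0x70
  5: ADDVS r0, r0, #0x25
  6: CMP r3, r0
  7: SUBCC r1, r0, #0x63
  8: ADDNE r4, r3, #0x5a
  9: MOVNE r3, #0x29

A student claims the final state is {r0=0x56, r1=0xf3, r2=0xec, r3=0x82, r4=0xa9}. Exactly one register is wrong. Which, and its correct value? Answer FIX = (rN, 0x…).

0: ✓ CMP  NZCV=1000
1: · SUBHI
2: · ADDGE
3: ✓ CMP  NZCV=0010
4: · SUBLE
5: · ADDVS
6: ✓ CMP  NZCV=1000
7: ✓ SUBCC  r1←0xf3
8: ✓ ADDNE  r4←0xa9
9: ✓ MOVNE  r3←0x29

FIX = (r3, 0x29)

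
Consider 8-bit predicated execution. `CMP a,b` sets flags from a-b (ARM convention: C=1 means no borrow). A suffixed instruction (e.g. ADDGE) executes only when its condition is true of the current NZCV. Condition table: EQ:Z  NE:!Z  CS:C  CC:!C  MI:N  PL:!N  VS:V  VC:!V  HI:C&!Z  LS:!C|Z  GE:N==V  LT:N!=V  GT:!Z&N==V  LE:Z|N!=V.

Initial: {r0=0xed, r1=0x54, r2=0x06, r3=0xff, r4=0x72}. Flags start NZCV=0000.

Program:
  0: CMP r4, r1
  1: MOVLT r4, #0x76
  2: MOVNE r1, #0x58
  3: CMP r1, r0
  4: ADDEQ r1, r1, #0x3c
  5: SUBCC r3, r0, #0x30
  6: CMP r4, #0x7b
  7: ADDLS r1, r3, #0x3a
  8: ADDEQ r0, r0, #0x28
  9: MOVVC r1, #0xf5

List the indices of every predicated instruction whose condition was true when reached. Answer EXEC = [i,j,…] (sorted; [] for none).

0: ✓ CMP  NZCV=0010
1: · MOVLT
2: ✓ MOVNE  r1←0x58
3: ✓ CMP  NZCV=0000
4: · ADDEQ
5: ✓ SUBCC  r3←0xbd
6: ✓ CMP  NZCV=1000
7: ✓ ADDLS  r1←0xf7
8: · ADDEQ
9: ✓ MOVVC  r1←0xf5

EXEC = [2,5,7,9]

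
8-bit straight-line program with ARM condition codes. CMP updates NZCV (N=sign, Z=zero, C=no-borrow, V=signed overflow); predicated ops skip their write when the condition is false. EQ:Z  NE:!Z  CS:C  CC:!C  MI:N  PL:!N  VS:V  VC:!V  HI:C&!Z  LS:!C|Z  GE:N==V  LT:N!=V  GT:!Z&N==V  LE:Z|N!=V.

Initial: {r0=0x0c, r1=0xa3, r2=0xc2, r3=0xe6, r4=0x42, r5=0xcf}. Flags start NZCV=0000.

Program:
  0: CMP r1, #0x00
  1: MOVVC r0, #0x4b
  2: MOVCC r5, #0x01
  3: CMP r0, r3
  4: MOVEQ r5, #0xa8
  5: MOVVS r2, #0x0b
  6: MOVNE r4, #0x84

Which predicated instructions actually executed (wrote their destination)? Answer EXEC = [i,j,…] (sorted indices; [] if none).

0: ✓ CMP  NZCV=1010
1: ✓ MOVVC  r0←0x4b
2: · MOVCC
3: ✓ CMP  NZCV=0000
4: · MOVEQ
5: · MOVVS
6: ✓ MOVNE  r4←0x84

EXEC = [1,6]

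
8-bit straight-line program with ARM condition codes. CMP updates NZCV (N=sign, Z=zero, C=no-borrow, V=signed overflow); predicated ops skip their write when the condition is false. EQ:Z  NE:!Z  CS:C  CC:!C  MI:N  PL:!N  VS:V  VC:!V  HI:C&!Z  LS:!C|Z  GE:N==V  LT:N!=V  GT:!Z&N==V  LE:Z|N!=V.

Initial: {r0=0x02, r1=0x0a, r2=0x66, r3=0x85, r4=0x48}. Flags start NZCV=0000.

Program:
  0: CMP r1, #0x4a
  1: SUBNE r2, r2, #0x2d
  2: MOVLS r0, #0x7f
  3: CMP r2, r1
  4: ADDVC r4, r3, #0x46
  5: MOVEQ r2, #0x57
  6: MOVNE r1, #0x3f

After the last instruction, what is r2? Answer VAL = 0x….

0: ✓ CMP  NZCV=1000
1: ✓ SUBNE  r2←0x39
2: ✓ MOVLS  r0←0x7f
3: ✓ CMP  NZCV=0010
4: ✓ ADDVC  r4←0xcb
5: · MOVEQ
6: ✓ MOVNE  r1←0x3f

VAL = 0x39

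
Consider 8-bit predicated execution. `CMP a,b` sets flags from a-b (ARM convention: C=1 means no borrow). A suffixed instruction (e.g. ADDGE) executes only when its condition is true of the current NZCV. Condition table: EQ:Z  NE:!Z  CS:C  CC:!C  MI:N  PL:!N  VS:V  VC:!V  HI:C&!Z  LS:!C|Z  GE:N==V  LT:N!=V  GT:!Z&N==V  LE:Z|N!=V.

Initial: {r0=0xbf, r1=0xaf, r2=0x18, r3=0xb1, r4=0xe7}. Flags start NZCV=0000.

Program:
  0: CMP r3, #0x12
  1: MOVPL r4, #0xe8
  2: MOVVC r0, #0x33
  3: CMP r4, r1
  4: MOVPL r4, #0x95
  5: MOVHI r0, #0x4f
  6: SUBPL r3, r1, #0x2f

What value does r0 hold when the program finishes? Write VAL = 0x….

0: ✓ CMP  NZCV=1010
1: · MOVPL
2: ✓ MOVVC  r0←0x33
3: ✓ CMP  NZCV=0010
4: ✓ MOVPL  r4←0x95
5: ✓ MOVHI  r0←0x4f
6: ✓ SUBPL  r3←0x80

VAL = 0x4f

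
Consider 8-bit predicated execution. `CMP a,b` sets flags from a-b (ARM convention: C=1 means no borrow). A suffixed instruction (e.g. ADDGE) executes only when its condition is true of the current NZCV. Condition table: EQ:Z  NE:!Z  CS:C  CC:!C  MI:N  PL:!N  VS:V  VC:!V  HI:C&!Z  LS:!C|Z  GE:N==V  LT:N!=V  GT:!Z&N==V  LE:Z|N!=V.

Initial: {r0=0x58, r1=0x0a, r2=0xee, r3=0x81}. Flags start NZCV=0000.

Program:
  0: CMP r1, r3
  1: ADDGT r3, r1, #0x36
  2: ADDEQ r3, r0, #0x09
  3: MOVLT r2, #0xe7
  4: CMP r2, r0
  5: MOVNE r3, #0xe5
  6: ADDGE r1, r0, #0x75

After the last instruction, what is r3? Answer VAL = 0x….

VAL = 0xe5

[0] flags=1001 → (cmp)
[1] flags=1001 GT?T → r3=0x40
[2] flags=1001 EQ?F → skip
[3] flags=1001 LT?F → skip
[4] flags=1010 → (cmp)
[5] flags=1010 NE?T → r3=0xe5
[6] flags=1010 GE?F → skip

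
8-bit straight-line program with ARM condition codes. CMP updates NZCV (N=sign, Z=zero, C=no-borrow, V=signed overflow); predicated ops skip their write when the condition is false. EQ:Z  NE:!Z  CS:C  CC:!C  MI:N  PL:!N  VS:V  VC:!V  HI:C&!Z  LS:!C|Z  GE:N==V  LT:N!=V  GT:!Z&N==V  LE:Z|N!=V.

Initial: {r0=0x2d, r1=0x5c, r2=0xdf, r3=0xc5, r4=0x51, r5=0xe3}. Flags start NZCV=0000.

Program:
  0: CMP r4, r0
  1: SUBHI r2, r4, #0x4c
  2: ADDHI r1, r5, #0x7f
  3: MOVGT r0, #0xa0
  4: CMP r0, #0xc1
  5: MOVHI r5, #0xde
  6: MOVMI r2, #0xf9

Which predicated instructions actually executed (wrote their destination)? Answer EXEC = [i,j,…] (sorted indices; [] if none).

EXEC = [1,2,3,6]

0: ✓ CMP  NZCV=0010
1: ✓ SUBHI  r2←0x05
2: ✓ ADDHI  r1←0x62
3: ✓ MOVGT  r0←0xa0
4: ✓ CMP  NZCV=1000
5: · MOVHI
6: ✓ MOVMI  r2←0xf9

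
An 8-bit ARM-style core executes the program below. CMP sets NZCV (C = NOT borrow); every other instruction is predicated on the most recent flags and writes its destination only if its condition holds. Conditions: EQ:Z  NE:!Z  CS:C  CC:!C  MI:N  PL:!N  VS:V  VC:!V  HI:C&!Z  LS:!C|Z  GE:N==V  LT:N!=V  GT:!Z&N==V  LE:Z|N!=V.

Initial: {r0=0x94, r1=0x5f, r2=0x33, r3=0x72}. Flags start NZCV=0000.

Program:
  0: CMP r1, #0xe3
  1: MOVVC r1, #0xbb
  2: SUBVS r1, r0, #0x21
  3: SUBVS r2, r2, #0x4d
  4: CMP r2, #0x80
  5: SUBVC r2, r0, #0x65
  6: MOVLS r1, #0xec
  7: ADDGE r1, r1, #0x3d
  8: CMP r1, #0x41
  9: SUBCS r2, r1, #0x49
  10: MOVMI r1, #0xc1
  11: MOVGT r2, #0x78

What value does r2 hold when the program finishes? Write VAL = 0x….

0: ✓ CMP  NZCV=0000
1: ✓ MOVVC  r1←0xbb
2: · SUBVS
3: · SUBVS
4: ✓ CMP  NZCV=1001
5: · SUBVC
6: ✓ MOVLS  r1←0xec
7: ✓ ADDGE  r1←0x29
8: ✓ CMP  NZCV=1000
9: · SUBCS
10: ✓ MOVMI  r1←0xc1
11: · MOVGT

VAL = 0x33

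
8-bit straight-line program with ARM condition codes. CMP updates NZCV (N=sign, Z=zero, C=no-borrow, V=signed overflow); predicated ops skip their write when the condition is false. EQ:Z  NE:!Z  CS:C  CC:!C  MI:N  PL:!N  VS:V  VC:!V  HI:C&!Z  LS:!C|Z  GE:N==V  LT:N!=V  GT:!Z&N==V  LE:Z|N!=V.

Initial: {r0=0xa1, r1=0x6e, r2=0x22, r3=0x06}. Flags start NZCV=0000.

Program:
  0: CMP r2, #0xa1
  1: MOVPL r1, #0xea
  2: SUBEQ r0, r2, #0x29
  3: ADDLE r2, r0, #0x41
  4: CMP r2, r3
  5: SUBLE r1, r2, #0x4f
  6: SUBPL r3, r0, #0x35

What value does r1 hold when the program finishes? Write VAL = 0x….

VAL = 0x6e

0: ✓ CMP  NZCV=1001
1: · MOVPL
2: · SUBEQ
3: · ADDLE
4: ✓ CMP  NZCV=0010
5: · SUBLE
6: ✓ SUBPL  r3←0x6c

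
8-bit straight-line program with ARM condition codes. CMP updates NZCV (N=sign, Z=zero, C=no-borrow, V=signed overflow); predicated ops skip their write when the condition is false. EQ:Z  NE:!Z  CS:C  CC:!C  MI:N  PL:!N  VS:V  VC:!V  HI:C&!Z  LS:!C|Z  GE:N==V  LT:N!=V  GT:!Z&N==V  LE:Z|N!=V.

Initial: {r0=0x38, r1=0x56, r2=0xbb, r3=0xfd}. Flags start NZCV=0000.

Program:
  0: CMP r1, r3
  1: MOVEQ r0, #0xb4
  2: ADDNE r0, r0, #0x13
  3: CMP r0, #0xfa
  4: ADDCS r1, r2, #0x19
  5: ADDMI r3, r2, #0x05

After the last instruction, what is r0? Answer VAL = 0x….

VAL = 0x4b

0: ✓ CMP  NZCV=0000
1: · MOVEQ
2: ✓ ADDNE  r0←0x4b
3: ✓ CMP  NZCV=0000
4: · ADDCS
5: · ADDMI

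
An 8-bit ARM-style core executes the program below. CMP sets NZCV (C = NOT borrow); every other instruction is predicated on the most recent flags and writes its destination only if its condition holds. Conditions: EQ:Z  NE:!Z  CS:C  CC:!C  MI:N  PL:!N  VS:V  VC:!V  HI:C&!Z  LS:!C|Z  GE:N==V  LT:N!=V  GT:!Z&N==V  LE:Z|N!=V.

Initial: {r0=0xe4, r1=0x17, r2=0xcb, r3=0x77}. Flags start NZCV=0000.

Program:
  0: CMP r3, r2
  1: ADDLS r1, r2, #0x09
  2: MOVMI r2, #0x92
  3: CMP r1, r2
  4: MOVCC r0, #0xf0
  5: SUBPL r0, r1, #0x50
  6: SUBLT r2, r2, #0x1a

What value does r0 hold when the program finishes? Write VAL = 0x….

0: ✓ CMP  NZCV=1001
1: ✓ ADDLS  r1←0xd4
2: ✓ MOVMI  r2←0x92
3: ✓ CMP  NZCV=0010
4: · MOVCC
5: ✓ SUBPL  r0←0x84
6: · SUBLT

VAL = 0x84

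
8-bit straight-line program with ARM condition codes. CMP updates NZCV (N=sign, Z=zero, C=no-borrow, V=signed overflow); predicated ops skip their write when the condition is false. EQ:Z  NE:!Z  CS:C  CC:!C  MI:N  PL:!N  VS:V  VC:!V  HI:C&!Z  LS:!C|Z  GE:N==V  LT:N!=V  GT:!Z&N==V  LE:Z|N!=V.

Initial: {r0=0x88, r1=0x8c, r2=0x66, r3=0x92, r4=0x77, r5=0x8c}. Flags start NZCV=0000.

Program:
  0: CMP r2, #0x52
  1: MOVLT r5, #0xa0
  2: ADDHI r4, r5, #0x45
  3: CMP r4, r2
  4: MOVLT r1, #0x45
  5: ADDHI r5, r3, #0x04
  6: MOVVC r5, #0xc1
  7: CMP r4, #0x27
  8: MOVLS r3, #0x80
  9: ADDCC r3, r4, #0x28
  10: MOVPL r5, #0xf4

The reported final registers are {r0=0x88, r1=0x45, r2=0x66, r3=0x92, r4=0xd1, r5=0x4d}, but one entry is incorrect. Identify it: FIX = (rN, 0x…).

[0] flags=0010 → (cmp)
[1] flags=0010 LT?F → skip
[2] flags=0010 HI?T → r4=0xd1
[3] flags=0011 → (cmp)
[4] flags=0011 LT?T → r1=0x45
[5] flags=0011 HI?T → r5=0x96
[6] flags=0011 VC?F → skip
[7] flags=1010 → (cmp)
[8] flags=1010 LS?F → skip
[9] flags=1010 CC?F → skip
[10] flags=1010 PL?F → skip

FIX = (r5, 0x96)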